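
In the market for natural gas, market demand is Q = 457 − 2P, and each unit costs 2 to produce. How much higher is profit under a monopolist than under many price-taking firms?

Profit rises by 25651.125

Inverting demand: P = 228.5 − 0.5Q.
Competitive firms price at marginal cost: P = 2, giving Q = 453.
Profit = (2 − 2)·453 = 0.
Monopoly sets MR = MC: 228.5 − Q = 2 ⇒ Q = 226.5, P = 228.5 − 0.5·226.5 = 115.25.
Profit = (115.25 − 2)·226.5 = 25651.125.
Change in profit: 25651.125 − 0 = 25651.125.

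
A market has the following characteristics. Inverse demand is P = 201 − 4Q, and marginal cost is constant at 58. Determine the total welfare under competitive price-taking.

Under competition P = MC = 58, so Q = (201 − 58)/4 = 35.75.
CS = ½·(201 − 58)·35.75 = 2556.125; PS = (58 − 58)·35.75 = 0; TS = 2556.125.

TS = 2556.125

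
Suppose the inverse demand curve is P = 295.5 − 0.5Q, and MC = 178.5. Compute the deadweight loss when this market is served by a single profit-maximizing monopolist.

DWL = 3422.25

Competitive firms price at marginal cost: P = 178.5, giving Q = 234.
The monopolist equates marginal revenue to marginal cost: 295.5 − Q = 178.5, so Q = 117. From demand, P = 237.
DWL is the triangle between Q = 117 and Q = 234: ½·(234 − 117)·(237 − 178.5) = 3422.25.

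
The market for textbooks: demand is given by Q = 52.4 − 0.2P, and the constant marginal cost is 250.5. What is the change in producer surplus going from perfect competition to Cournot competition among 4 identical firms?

Producer surplus rises by 4.232

Inverting demand: P = 262 − 5Q.
Perfect competition: P = MC = 250.5, so 262 − 5Q = 250.5 and Q = 2.3.
PS = (250.5 − 250.5)·2.3 = 0.
Cournot with 4 identical firms: the symmetric best-response condition is 262 − 25q = 250.5. Each firm produces q = 0.46, total output Q = 1.84, price P = 252.8.
PS = (252.8 − 250.5)·1.84 = 4.232.
Change in producer surplus: 4.232 − 0 = 4.232.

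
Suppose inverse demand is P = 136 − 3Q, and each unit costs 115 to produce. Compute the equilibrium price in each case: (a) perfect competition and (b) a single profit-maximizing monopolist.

Competition: P = 115; Monopoly: P = 125.5

Competitive firms price at marginal cost: P = 115, giving Q = 7.
A monopolist chooses Q where MR = MC. MR = 136 − 6Q; setting this equal to 115 gives Q = 3.5 and P = 125.5.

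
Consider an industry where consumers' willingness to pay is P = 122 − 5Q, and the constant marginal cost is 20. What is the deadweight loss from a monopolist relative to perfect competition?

Under competition P = MC = 20, so Q = (122 − 20)/5 = 20.4.
Monopoly sets MR = MC: 122 − 10Q = 20 ⇒ Q = 10.2, P = 122 − 5·10.2 = 71.
DWL is the triangle between Q = 10.2 and Q = 20.4: ½·(20.4 − 10.2)·(71 − 20) = 260.1.

DWL = 260.1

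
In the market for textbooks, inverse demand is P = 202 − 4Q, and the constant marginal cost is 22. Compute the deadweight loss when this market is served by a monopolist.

Under competition P = MC = 22, so Q = (202 − 22)/4 = 45.
Monopoly sets MR = MC: 202 − 8Q = 22 ⇒ Q = 22.5, P = 202 − 4·22.5 = 112.
DWL is the triangle between Q = 22.5 and Q = 45: ½·(45 − 22.5)·(112 − 22) = 1012.5.

DWL = 1012.5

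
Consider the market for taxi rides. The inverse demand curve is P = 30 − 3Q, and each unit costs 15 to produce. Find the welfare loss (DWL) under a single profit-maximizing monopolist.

DWL = 9.375

Perfect competition: P = MC = 15, so 30 − 3Q = 15 and Q = 5.
Monopoly sets MR = MC: 30 − 6Q = 15 ⇒ Q = 2.5, P = 30 − 3·2.5 = 22.5.
DWL is the triangle between Q = 2.5 and Q = 5: ½·(5 − 2.5)·(22.5 − 15) = 9.375.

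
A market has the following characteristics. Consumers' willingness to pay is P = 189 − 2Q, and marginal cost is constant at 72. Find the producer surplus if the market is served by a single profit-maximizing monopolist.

A monopolist chooses Q where MR = MC. MR = 189 − 4Q; setting this equal to 72 gives Q = 29.25 and P = 130.5.
PS = (130.5 − 72)·29.25 = 1711.125.

PS = 1711.125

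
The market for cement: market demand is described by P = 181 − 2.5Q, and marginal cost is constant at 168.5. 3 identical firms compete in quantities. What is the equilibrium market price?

Cournot with 3 identical firms: the symmetric best-response condition is 181 − 10q = 168.5. Each firm produces q = 1.25, total output Q = 3.75, price P = 171.625.

P = 171.625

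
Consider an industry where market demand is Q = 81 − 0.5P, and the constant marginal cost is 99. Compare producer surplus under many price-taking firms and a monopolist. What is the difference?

Inverting demand: P = 162 − 2Q.
Under competition P = MC = 99, so Q = (162 − 99)/2 = 31.5.
PS = (99 − 99)·31.5 = 0.
A monopolist chooses Q where MR = MC. MR = 162 − 4Q; setting this equal to 99 gives Q = 15.75 and P = 130.5.
PS = (130.5 − 99)·15.75 = 496.125.
Change in producer surplus: 496.125 − 0 = 496.125.

PS rises by 496.125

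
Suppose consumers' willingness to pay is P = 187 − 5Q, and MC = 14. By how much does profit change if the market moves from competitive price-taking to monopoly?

Competitive firms price at marginal cost: P = 14, giving Q = 34.6.
Profit = (14 − 14)·34.6 = 0.
The monopolist equates marginal revenue to marginal cost: 187 − 10Q = 14, so Q = 17.3. From demand, P = 100.5.
Profit = (100.5 − 14)·17.3 = 1496.45.
Change in profit: 1496.45 − 0 = 1496.45.

π rises by 1496.45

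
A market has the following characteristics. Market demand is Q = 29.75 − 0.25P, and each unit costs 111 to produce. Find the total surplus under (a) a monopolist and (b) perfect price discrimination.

Monopoly: TS = 6; Perfect PD: TS = 8

Inverting demand: P = 119 − 4Q.
The monopolist equates marginal revenue to marginal cost: 119 − 8Q = 111, so Q = 1. From demand, P = 115.
CS = ½·(119 − 115)·1 = 2; PS = (115 − 111)·1 = 4; TS = 6.
Under first-degree price discrimination the firm charges each unit its demand price and produces up to where P = MC, i.e. Q = 2. Consumer surplus is zero; producer surplus equals total surplus.
TS = 8 (equal to competitive TS).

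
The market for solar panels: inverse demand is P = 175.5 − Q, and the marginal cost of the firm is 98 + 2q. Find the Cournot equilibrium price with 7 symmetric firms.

In a 7-firm Cournot equilibrium, symmetry and the first-order condition give q = (175.5 − 98)/(10) = 7.75. So Q = 54.25 and P = 121.25.

P = 121.25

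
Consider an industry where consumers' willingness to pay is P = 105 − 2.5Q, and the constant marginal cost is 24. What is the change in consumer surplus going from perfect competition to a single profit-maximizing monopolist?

Perfect competition: P = MC = 24, so 105 − 2.5Q = 24 and Q = 32.4.
CS = ½·(105 − 24)·32.4 = 1312.2.
A monopolist chooses Q where MR = MC. MR = 105 − 5Q; setting this equal to 24 gives Q = 16.2 and P = 64.5.
CS = ½·(105 − 64.5)·16.2 = 328.05.
Change in consumer surplus: 328.05 − 1312.2 = −984.15.

CS falls by 984.15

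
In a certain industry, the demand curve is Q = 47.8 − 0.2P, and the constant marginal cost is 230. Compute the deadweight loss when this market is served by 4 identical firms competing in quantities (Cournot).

Inverting demand: P = 239 − 5Q.
Perfect competition: P = MC = 230, so 239 − 5Q = 230 and Q = 1.8.
With 4 symmetric Cournot firms, each firm's FOC gives 239 − 25q = 230, so q = 0.36, Q = 4·0.36 = 1.44, and P = 231.8.
DWL is the triangle between Q = 1.44 and Q = 1.8: ½·(1.8 − 1.44)·(231.8 − 230) = 0.324.

DWL = 0.324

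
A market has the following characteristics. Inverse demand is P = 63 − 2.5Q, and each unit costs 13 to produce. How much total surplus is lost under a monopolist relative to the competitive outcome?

DWL = 125

Perfect competition: P = MC = 13, so 63 − 2.5Q = 13 and Q = 20.
Monopoly sets MR = MC: 63 − 5Q = 13 ⇒ Q = 10, P = 63 − 2.5·10 = 38.
DWL is the triangle between Q = 10 and Q = 20: ½·(20 − 10)·(38 − 13) = 125.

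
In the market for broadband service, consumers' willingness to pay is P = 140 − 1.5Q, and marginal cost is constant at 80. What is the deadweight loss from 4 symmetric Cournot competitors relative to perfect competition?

DWL = 48

Competitive firms price at marginal cost: P = 80, giving Q = 40.
With 4 symmetric Cournot firms, each firm's FOC gives 140 − 7.5q = 80, so q = 8, Q = 4·8 = 32, and P = 92.
DWL is the triangle between Q = 32 and Q = 40: ½·(40 − 32)·(92 − 80) = 48.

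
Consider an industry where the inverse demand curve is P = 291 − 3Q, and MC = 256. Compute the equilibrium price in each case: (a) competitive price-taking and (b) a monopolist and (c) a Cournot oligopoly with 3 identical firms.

Under competition P = MC = 256, so Q = (291 − 256)/3 = 35/3.
Monopoly sets MR = MC: 291 − 6Q = 256 ⇒ Q = 35/6, P = 291 − 3·35/6 = 273.5.
Cournot with 3 identical firms: the symmetric best-response condition is 291 − 12q = 256. Each firm produces q = 35/12, total output Q = 8.75, price P = 264.75.

Competition: P = 256; Monopoly: P = 273.5; Cournot: P = 264.75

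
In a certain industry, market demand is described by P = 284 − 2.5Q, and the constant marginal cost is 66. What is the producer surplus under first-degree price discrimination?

Under first-degree price discrimination the firm charges each unit its demand price and produces up to where P = MC, i.e. Q = 87.2. Consumer surplus is zero; producer surplus equals total surplus.
PS = ½·(284 − 66)·87.2 = 9504.8.

PS = 9504.8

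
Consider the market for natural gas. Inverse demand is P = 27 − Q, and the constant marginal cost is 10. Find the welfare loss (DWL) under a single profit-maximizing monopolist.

Competitive firms price at marginal cost: P = 10, giving Q = 17.
The monopolist equates marginal revenue to marginal cost: 27 − 2Q = 10, so Q = 8.5. From demand, P = 18.5.
DWL is the triangle between Q = 8.5 and Q = 17: ½·(17 − 8.5)·(18.5 − 10) = 36.125.

DWL = 36.125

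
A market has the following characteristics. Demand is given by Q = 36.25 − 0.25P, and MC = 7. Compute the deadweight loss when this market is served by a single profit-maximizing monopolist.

DWL = 595.125

Inverting demand: P = 145 − 4Q.
Under competition P = MC = 7, so Q = (145 − 7)/4 = 34.5.
The monopolist equates marginal revenue to marginal cost: 145 − 8Q = 7, so Q = 17.25. From demand, P = 76.
DWL is the triangle between Q = 17.25 and Q = 34.5: ½·(34.5 − 17.25)·(76 − 7) = 595.125.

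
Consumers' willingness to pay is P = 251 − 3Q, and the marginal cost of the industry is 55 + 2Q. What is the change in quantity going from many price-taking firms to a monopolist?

Quantity falls by 14.7

Under competition P = MC: 251 − 3Q = 55 + 2Q ⇒ Q = 39.2, P = 133.4.
The monopolist equates marginal revenue to marginal cost: 251 − 6Q = 55 + 2Q, so Q = 24.5. From demand, P = 177.5.
Change in quantity: 24.5 − 39.2 = −14.7.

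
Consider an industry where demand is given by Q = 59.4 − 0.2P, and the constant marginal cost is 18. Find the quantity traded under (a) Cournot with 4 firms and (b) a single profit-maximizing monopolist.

Inverting demand: P = 297 − 5Q.
Cournot with 4 identical firms: the symmetric best-response condition is 297 − 25q = 18. Each firm produces q = 11.16, total output Q = 44.64, price P = 73.8.
The monopolist equates marginal revenue to marginal cost: 297 − 10Q = 18, so Q = 27.9. From demand, P = 157.5.

Cournot: Q = 44.64; Monopoly: Q = 27.9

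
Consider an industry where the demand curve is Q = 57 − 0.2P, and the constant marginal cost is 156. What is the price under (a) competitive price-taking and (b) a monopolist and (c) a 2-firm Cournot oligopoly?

Competition: P = 156; Monopoly: P = 220.5; Cournot: P = 199

Inverting demand: P = 285 − 5Q.
Perfect competition: P = MC = 156, so 285 − 5Q = 156 and Q = 25.8.
A monopolist chooses Q where MR = MC. MR = 285 − 10Q; setting this equal to 156 gives Q = 12.9 and P = 220.5.
With 2 symmetric Cournot firms, each firm's FOC gives 285 − 15q = 156, so q = 8.6, Q = 2·8.6 = 17.2, and P = 199.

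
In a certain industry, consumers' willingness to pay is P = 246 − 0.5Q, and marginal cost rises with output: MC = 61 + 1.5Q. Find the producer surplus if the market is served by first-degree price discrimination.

Under first-degree price discrimination the firm charges each unit its demand price and produces up to where P = MC, i.e. Q = 92.5. Consumer surplus is zero; producer surplus equals total surplus.
PS = ½·(246 − 61)·92.5 = 8556.25.

PS = 8556.25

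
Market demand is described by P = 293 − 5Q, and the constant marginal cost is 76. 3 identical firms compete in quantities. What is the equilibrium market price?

In a 3-firm Cournot equilibrium, symmetry and the first-order condition give q = (293 − 76)/(20) = 10.85. So Q = 32.55 and P = 130.25.

P = 130.25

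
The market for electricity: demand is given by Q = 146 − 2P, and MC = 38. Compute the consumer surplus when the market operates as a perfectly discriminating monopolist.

CS = 0

Inverting demand: P = 73 − 0.5Q.
A perfectly discriminating monopolist sells every unit with P(Q) ≥ MC(Q), so output equals the competitive quantity Q = 70. Each buyer pays their reservation price, so CS = 0 and the firm captures all surplus.
CS = 0.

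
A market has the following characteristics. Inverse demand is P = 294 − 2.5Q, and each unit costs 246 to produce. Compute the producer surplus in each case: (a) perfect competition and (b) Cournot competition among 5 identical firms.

Competition: PS = 0; Cournot: PS = 128

Perfect competition: P = MC = 246, so 294 − 2.5Q = 246 and Q = 19.2.
PS = (246 − 246)·19.2 = 0.
With 5 symmetric Cournot firms, each firm's FOC gives 294 − 15q = 246, so q = 3.2, Q = 5·3.2 = 16, and P = 254.
PS = (254 − 246)·16 = 128.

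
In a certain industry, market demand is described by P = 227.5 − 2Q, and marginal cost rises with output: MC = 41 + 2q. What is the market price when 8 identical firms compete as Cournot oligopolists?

P = 78.3

In a 8-firm Cournot equilibrium, symmetry and the first-order condition give q = (227.5 − 41)/(20) = 9.325. So Q = 74.6 and P = 78.3.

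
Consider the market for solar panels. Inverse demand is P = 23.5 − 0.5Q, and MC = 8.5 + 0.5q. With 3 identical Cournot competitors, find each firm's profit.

π_i = 27

Cournot with 3 identical firms: the symmetric best-response condition is 23.5 − 2q = 8.5 + 0.5q. Each firm produces q = 6, total output Q = 18, price P = 14.5.
Each firm's profit = 14.5·6 − (8.5·6 + ½·0.5·6²) = 27.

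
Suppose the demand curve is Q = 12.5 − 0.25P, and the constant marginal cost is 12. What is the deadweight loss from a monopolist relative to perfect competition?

DWL = 45.125

Inverting demand: P = 50 − 4Q.
Under competition P = MC = 12, so Q = (50 − 12)/4 = 9.5.
A monopolist chooses Q where MR = MC. MR = 50 − 8Q; setting this equal to 12 gives Q = 4.75 and P = 31.
DWL is the triangle between Q = 4.75 and Q = 9.5: ½·(9.5 − 4.75)·(31 − 12) = 45.125.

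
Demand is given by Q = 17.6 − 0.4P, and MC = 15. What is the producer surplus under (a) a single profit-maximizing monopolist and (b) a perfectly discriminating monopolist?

Inverting demand: P = 44 − 2.5Q.
Monopoly sets MR = MC: 44 − 5Q = 15 ⇒ Q = 5.8, P = 44 − 2.5·5.8 = 29.5.
PS = (29.5 − 15)·5.8 = 84.1.
Under first-degree price discrimination the firm charges each unit its demand price and produces up to where P = MC, i.e. Q = 11.6. Consumer surplus is zero; producer surplus equals total surplus.
PS = ½·(44 − 15)·11.6 = 168.2.

Monopoly: PS = 84.1; Perfect PD: PS = 168.2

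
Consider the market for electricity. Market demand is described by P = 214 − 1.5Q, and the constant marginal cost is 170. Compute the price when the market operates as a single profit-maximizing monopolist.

Monopoly sets MR = MC: 214 − 3Q = 170 ⇒ Q = 44/3, P = 214 − 1.5·44/3 = 192.

P = 192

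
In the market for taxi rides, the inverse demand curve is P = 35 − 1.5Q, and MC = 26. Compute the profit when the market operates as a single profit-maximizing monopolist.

Profit = 13.5

A monopolist chooses Q where MR = MC. MR = 35 − 3Q; setting this equal to 26 gives Q = 3 and P = 30.5.
Profit = (30.5 − 26)·3 = 13.5.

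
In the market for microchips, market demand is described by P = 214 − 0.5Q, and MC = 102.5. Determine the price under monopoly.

The monopolist equates marginal revenue to marginal cost: 214 − Q = 102.5, so Q = 111.5. From demand, P = 158.25.

P = 158.25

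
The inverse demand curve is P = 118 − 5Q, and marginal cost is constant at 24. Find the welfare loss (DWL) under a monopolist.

Competitive firms price at marginal cost: P = 24, giving Q = 18.8.
Monopoly sets MR = MC: 118 − 10Q = 24 ⇒ Q = 9.4, P = 118 − 5·9.4 = 71.
DWL is the triangle between Q = 9.4 and Q = 18.8: ½·(18.8 − 9.4)·(71 − 24) = 220.9.

DWL = 220.9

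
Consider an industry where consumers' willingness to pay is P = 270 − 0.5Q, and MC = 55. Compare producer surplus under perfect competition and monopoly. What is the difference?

Perfect competition: P = MC = 55, so 270 − 0.5Q = 55 and Q = 430.
PS = (55 − 55)·430 = 0.
The monopolist equates marginal revenue to marginal cost: 270 − Q = 55, so Q = 215. From demand, P = 162.5.
PS = (162.5 − 55)·215 = 23112.5.
Change in producer surplus: 23112.5 − 0 = 23112.5.

Producer surplus rises by 23112.5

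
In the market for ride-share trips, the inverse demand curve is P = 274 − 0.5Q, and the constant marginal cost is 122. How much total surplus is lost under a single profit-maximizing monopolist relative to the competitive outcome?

DWL = 5776

Competitive firms price at marginal cost: P = 122, giving Q = 304.
A monopolist chooses Q where MR = MC. MR = 274 − Q; setting this equal to 122 gives Q = 152 and P = 198.
DWL is the triangle between Q = 152 and Q = 304: ½·(304 − 152)·(198 − 122) = 5776.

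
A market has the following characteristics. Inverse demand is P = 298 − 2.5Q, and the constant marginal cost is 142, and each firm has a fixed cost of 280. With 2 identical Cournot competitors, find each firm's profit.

π_i = 801.6

Cournot with 2 identical firms: the symmetric best-response condition is 298 − 7.5q = 142. Each firm produces q = 20.8, total output Q = 41.6, price P = 194.
Each firm's profit = (194 − 142)·20.8 − 280 = 801.6.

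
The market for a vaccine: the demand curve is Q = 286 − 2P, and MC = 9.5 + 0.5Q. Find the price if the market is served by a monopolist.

Inverting demand: P = 143 − 0.5Q.
The monopolist equates marginal revenue to marginal cost: 143 − Q = 9.5 + 0.5Q, so Q = 89. From demand, P = 98.5.

P = 98.5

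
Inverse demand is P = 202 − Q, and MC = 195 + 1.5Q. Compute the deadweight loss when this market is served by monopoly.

DWL = 0.8

Competitive equilibrium sets price equal to marginal cost: 202 − Q = 195 + 1.5Q, so Q = 2.8 and P = 199.2.
A monopolist chooses Q where MR = MC. MR = 202 − 2Q; setting this equal to 195 + 1.5Q gives Q = 2 and P = 200.
CS = ½·(202 − 199.2)·2.8 = 3.92; PS = (199.2·2.8 − 195·2.8 − ½·1.5·2.8²) = 5.88; TS = 9.8.
CS = ½·(202 − 200)·2 = 2; PS = (200·2 − 195·2 − ½·1.5·2²) = 7; TS = 9.
DWL = 9.8 − 9 = 0.8.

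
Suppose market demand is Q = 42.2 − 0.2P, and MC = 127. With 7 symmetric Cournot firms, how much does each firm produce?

Inverting demand: P = 211 − 5Q.
In a 7-firm Cournot equilibrium, symmetry and the first-order condition give q = (211 − 127)/(40) = 2.1. So Q = 14.7 and P = 137.5.

q_i = 2.1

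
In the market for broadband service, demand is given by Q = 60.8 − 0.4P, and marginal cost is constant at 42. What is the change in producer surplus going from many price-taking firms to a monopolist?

Inverting demand: P = 152 − 2.5Q.
Perfect competition: P = MC = 42, so 152 − 2.5Q = 42 and Q = 44.
PS = (42 − 42)·44 = 0.
A monopolist chooses Q where MR = MC. MR = 152 − 5Q; setting this equal to 42 gives Q = 22 and P = 97.
PS = (97 − 42)·22 = 1210.
Change in producer surplus: 1210 − 0 = 1210.

PS rises by 1210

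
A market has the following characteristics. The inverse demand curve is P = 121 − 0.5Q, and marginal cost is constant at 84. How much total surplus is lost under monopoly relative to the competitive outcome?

DWL = 342.25

Competitive firms price at marginal cost: P = 84, giving Q = 74.
A monopolist chooses Q where MR = MC. MR = 121 − Q; setting this equal to 84 gives Q = 37 and P = 102.5.
DWL is the triangle between Q = 37 and Q = 74: ½·(74 − 37)·(102.5 − 84) = 342.25.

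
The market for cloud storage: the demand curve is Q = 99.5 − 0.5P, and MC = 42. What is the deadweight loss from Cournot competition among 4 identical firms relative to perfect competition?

DWL = 246.49

Inverting demand: P = 199 − 2Q.
Under competition P = MC = 42, so Q = (199 − 42)/2 = 78.5.
Cournot with 4 identical firms: the symmetric best-response condition is 199 − 10q = 42. Each firm produces q = 15.7, total output Q = 62.8, price P = 73.4.
DWL is the triangle between Q = 62.8 and Q = 78.5: ½·(78.5 − 62.8)·(73.4 − 42) = 246.49.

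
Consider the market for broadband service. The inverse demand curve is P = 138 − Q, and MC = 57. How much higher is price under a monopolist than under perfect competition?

Perfect competition: P = MC = 57, so 138 − Q = 57 and Q = 81.
The monopolist equates marginal revenue to marginal cost: 138 − 2Q = 57, so Q = 40.5. From demand, P = 97.5.
Change in price: 97.5 − 57 = 40.5.

P rises by 40.5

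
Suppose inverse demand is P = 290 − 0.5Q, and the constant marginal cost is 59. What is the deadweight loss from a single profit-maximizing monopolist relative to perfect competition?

DWL = 13340.25

Competitive firms price at marginal cost: P = 59, giving Q = 462.
Monopoly sets MR = MC: 290 − Q = 59 ⇒ Q = 231, P = 290 − 0.5·231 = 174.5.
DWL is the triangle between Q = 231 and Q = 462: ½·(462 − 231)·(174.5 − 59) = 13340.25.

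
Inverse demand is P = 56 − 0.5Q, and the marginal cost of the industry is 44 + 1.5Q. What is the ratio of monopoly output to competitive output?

The monopolist equates marginal revenue to marginal cost: 56 − Q = 44 + 1.5Q, so Q = 4.8. From demand, P = 53.6.
Competitive equilibrium sets price equal to marginal cost: 56 − 0.5Q = 44 + 1.5Q, so Q = 6 and P = 53.
Ratio Q_m/Q_c = 4.8/6 = 0.8.

Q_m/Q_c = 0.8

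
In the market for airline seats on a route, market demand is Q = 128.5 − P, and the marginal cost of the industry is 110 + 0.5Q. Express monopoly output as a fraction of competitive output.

Q_m/Q_c = 0.6

Inverting demand: P = 128.5 − Q.
The monopolist equates marginal revenue to marginal cost: 128.5 − 2Q = 110 + 0.5Q, so Q = 7.4. From demand, P = 121.1.
Competitive equilibrium sets price equal to marginal cost: 128.5 − Q = 110 + 0.5Q, so Q = 37/3 and P = 697/6.
Ratio Q_m/Q_c = 7.4/(37/3) = 0.6.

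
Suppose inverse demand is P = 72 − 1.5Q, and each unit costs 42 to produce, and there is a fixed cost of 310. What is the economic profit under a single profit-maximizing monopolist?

Profit = −160

A monopolist chooses Q where MR = MC. MR = 72 − 3Q; setting this equal to 42 gives Q = 10 and P = 57.
Profit = (57 − 42)·10 − 310 = −160.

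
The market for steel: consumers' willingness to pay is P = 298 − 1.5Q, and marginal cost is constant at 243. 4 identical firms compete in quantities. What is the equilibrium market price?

P = 254

Cournot with 4 identical firms: the symmetric best-response condition is 298 − 7.5q = 243. Each firm produces q = 22/3, total output Q = 88/3, price P = 254.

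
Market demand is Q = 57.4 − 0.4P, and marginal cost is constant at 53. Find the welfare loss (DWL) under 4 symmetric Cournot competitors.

Inverting demand: P = 143.5 − 2.5Q.
Perfect competition: P = MC = 53, so 143.5 − 2.5Q = 53 and Q = 36.2.
With 4 symmetric Cournot firms, each firm's FOC gives 143.5 − 12.5q = 53, so q = 7.24, Q = 4·7.24 = 28.96, and P = 71.1.
DWL is the triangle between Q = 28.96 and Q = 36.2: ½·(36.2 − 28.96)·(71.1 − 53) = 65.522.

DWL = 65.522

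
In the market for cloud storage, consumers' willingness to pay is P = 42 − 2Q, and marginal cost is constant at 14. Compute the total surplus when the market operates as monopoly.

TS = 147

A monopolist chooses Q where MR = MC. MR = 42 − 4Q; setting this equal to 14 gives Q = 7 and P = 28.
CS = ½·(42 − 28)·7 = 49; PS = (28 − 14)·7 = 98; TS = 147.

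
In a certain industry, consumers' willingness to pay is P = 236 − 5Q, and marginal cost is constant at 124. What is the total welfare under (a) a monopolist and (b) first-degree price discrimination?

The monopolist equates marginal revenue to marginal cost: 236 − 10Q = 124, so Q = 11.2. From demand, P = 180.
CS = ½·(236 − 180)·11.2 = 313.6; PS = (180 − 124)·11.2 = 627.2; TS = 940.8.
Under first-degree price discrimination the firm charges each unit its demand price and produces up to where P = MC, i.e. Q = 22.4. Consumer surplus is zero; producer surplus equals total surplus.
TS = 1254.4 (equal to competitive TS).

Monopoly: TS = 940.8; Perfect PD: TS = 1254.4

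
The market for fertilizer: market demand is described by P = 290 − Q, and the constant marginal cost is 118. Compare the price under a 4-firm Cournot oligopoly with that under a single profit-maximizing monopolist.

Cournot: P = 152.4; Monopoly: P = 204

In a 4-firm Cournot equilibrium, symmetry and the first-order condition give q = (290 − 118)/(5) = 34.4. So Q = 137.6 and P = 152.4.
A monopolist chooses Q where MR = MC. MR = 290 − 2Q; setting this equal to 118 gives Q = 86 and P = 204.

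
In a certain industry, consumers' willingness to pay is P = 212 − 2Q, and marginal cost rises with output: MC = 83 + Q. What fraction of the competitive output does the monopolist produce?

Q_m/Q_c = 0.6

The monopolist equates marginal revenue to marginal cost: 212 − 4Q = 83 + Q, so Q = 25.8. From demand, P = 160.4.
Competitive equilibrium sets price equal to marginal cost: 212 − 2Q = 83 + Q, so Q = 43 and P = 126.
Ratio Q_m/Q_c = 25.8/43 = 0.6.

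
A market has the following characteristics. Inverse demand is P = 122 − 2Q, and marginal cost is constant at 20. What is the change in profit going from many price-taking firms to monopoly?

Under competition P = MC = 20, so Q = (122 − 20)/2 = 51.
Profit = (20 − 20)·51 = 0.
A monopolist chooses Q where MR = MC. MR = 122 − 4Q; setting this equal to 20 gives Q = 25.5 and P = 71.
Profit = (71 − 20)·25.5 = 1300.5.
Change in profit: 1300.5 − 0 = 1300.5.

Profit rises by 1300.5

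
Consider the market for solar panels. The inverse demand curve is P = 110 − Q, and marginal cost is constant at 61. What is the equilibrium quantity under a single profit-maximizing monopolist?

Q = 24.5

Monopoly sets MR = MC: 110 − 2Q = 61 ⇒ Q = 24.5, P = 110 − 24.5 = 85.5.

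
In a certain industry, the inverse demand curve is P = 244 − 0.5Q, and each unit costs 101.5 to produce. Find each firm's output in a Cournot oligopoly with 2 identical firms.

q_i = 95

With 2 symmetric Cournot firms, each firm's FOC gives 244 − 1.5q = 101.5, so q = 95, Q = 2·95 = 190, and P = 149.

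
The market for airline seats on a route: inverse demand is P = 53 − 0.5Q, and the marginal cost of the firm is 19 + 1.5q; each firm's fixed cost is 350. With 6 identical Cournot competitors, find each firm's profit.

π_i = −292.2

Cournot with 6 identical firms: the symmetric best-response condition is 53 − 3.5q = 19 + 1.5q. Each firm produces q = 6.8, total output Q = 40.8, price P = 32.6.
Each firm's profit = 32.6·6.8 − (19·6.8 + ½·1.5·6.8²) − 350 = −292.2.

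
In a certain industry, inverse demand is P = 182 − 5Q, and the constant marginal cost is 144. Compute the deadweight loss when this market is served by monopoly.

Under competition P = MC = 144, so Q = (182 − 144)/5 = 7.6.
The monopolist equates marginal revenue to marginal cost: 182 − 10Q = 144, so Q = 3.8. From demand, P = 163.
DWL is the triangle between Q = 3.8 and Q = 7.6: ½·(7.6 − 3.8)·(163 − 144) = 36.1.

DWL = 36.1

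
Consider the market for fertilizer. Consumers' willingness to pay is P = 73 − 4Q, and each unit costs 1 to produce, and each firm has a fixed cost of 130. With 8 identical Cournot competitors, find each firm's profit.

π_i = −114

In a 8-firm Cournot equilibrium, symmetry and the first-order condition give q = (73 − 1)/(36) = 2. So Q = 16 and P = 9.
Each firm's profit = (9 − 1)·2 − 130 = −114.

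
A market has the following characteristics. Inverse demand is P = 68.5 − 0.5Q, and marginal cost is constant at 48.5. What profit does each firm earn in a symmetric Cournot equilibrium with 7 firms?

With 7 symmetric Cournot firms, each firm's FOC gives 68.5 − 4q = 48.5, so q = 5, Q = 7·5 = 35, and P = 51.
Each firm's profit = (51 − 48.5)·5 = 12.5.

π_i = 12.5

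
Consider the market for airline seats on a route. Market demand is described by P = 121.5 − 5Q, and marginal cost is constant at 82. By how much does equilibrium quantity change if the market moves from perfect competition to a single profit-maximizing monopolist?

Q falls by 3.95

Under competition P = MC = 82, so Q = (121.5 − 82)/5 = 7.9.
A monopolist chooses Q where MR = MC. MR = 121.5 − 10Q; setting this equal to 82 gives Q = 3.95 and P = 101.75.
Change in equilibrium quantity: 3.95 − 7.9 = −3.95.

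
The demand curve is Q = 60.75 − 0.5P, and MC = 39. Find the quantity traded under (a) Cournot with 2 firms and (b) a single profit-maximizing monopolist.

Cournot: Q = 27.5; Monopoly: Q = 20.625

Inverting demand: P = 121.5 − 2Q.
Cournot with 2 identical firms: the symmetric best-response condition is 121.5 − 6q = 39. Each firm produces q = 13.75, total output Q = 27.5, price P = 66.5.
The monopolist equates marginal revenue to marginal cost: 121.5 − 4Q = 39, so Q = 20.625. From demand, P = 80.25.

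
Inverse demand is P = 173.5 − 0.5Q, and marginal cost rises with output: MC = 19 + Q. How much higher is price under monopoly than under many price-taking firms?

Competitive equilibrium sets price equal to marginal cost: 173.5 − 0.5Q = 19 + Q, so Q = 103 and P = 122.
A monopolist chooses Q where MR = MC. MR = 173.5 − Q; setting this equal to 19 + Q gives Q = 77.25 and P = 134.875.
Change in price: 134.875 − 122 = 12.875.

P rises by 12.875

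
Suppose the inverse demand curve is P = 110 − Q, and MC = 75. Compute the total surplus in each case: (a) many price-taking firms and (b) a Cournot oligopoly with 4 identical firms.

Competitive firms price at marginal cost: P = 75, giving Q = 35.
CS = ½·(110 − 75)·35 = 612.5; PS = (75 − 75)·35 = 0; TS = 612.5.
Cournot with 4 identical firms: the symmetric best-response condition is 110 − 5q = 75. Each firm produces q = 7, total output Q = 28, price P = 82.
CS = ½·(110 − 82)·28 = 392; PS = (82 − 75)·28 = 196; TS = 588.

Competition: TS = 612.5; Cournot: TS = 588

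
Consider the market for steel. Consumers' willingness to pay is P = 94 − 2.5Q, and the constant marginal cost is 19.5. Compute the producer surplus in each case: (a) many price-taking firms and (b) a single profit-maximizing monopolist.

Competition: PS = 0; Monopoly: PS = 555.025

Perfect competition: P = MC = 19.5, so 94 − 2.5Q = 19.5 and Q = 29.8.
PS = (19.5 − 19.5)·29.8 = 0.
The monopolist equates marginal revenue to marginal cost: 94 − 5Q = 19.5, so Q = 14.9. From demand, P = 56.75.
PS = (56.75 − 19.5)·14.9 = 555.025.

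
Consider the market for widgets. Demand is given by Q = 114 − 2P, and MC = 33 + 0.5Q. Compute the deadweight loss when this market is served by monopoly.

Inverting demand: P = 57 − 0.5Q.
Under competition P = MC: 57 − 0.5Q = 33 + 0.5Q ⇒ Q = 24, P = 45.
The monopolist equates marginal revenue to marginal cost: 57 − Q = 33 + 0.5Q, so Q = 16. From demand, P = 49.
CS = ½·(57 − 45)·24 = 144; PS = (45·24 − 33·24 − ½·0.5·24²) = 144; TS = 288.
CS = ½·(57 − 49)·16 = 64; PS = (49·16 − 33·16 − ½·0.5·16²) = 192; TS = 256.
DWL = 288 − 256 = 32.

DWL = 32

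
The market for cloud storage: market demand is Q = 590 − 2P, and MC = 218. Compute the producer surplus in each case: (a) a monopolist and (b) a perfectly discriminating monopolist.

Inverting demand: P = 295 − 0.5Q.
Monopoly sets MR = MC: 295 − Q = 218 ⇒ Q = 77, P = 295 − 0.5·77 = 256.5.
PS = (256.5 − 218)·77 = 2964.5.
With perfect price discrimination, output is the efficient level Q = 154 (where demand meets MC), but every buyer pays their willingness to pay: CS = 0 and PS = total surplus.
PS = ½·(295 − 218)·154 = 5929.

Monopoly: PS = 2964.5; Perfect PD: PS = 5929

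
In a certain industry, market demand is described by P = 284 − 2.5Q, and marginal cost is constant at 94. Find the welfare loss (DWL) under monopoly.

DWL = 1805

Perfect competition: P = MC = 94, so 284 − 2.5Q = 94 and Q = 76.
A monopolist chooses Q where MR = MC. MR = 284 − 5Q; setting this equal to 94 gives Q = 38 and P = 189.
DWL is the triangle between Q = 38 and Q = 76: ½·(76 − 38)·(189 − 94) = 1805.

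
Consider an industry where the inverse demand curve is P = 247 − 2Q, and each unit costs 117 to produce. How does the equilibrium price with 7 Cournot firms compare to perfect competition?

In a 7-firm Cournot equilibrium, symmetry and the first-order condition give q = (247 − 117)/(16) = 8.125. So Q = 56.875 and P = 133.25.
Perfect competition: P = MC = 117, so 247 − 2Q = 117 and Q = 65.

Cournot: P = 133.25; Competition: P = 117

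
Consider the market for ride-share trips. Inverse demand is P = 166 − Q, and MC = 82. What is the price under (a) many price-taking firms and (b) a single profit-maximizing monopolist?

Perfect competition: P = MC = 82, so 166 − Q = 82 and Q = 84.
The monopolist equates marginal revenue to marginal cost: 166 − 2Q = 82, so Q = 42. From demand, P = 124.

Competition: P = 82; Monopoly: P = 124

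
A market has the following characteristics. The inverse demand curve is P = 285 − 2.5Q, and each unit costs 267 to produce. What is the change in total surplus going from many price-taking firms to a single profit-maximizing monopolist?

Total surplus falls by 16.2

Under competition P = MC = 267, so Q = (285 − 267)/2.5 = 7.2.
CS = ½·(285 − 267)·7.2 = 64.8; PS = (267 − 267)·7.2 = 0; TS = 64.8.
The monopolist equates marginal revenue to marginal cost: 285 − 5Q = 267, so Q = 3.6. From demand, P = 276.
CS = ½·(285 − 276)·3.6 = 16.2; PS = (276 − 267)·3.6 = 32.4; TS = 48.6.
Change in total surplus: 48.6 − 64.8 = −16.2.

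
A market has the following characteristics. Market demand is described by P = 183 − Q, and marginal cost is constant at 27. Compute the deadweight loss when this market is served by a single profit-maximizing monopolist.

DWL = 3042

Competitive firms price at marginal cost: P = 27, giving Q = 156.
Monopoly sets MR = MC: 183 − 2Q = 27 ⇒ Q = 78, P = 183 − 78 = 105.
DWL is the triangle between Q = 78 and Q = 156: ½·(156 − 78)·(105 − 27) = 3042.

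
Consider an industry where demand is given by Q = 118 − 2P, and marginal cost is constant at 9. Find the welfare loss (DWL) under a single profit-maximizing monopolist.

Inverting demand: P = 59 − 0.5Q.
Under competition P = MC = 9, so Q = (59 − 9)/0.5 = 100.
A monopolist chooses Q where MR = MC. MR = 59 − Q; setting this equal to 9 gives Q = 50 and P = 34.
DWL is the triangle between Q = 50 and Q = 100: ½·(100 − 50)·(34 − 9) = 625.

DWL = 625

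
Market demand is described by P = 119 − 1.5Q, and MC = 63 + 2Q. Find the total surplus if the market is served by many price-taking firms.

TS = 448

Competitive equilibrium sets price equal to marginal cost: 119 − 1.5Q = 63 + 2Q, so Q = 16 and P = 95.
CS = ½·(119 − 95)·16 = 192; PS = (95·16 − 63·16 − ½·2·16²) = 256; TS = 448.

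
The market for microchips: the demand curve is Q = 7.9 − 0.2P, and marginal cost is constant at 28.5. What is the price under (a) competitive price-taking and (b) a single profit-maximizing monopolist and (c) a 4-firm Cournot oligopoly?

Competition: P = 28.5; Monopoly: P = 34; Cournot: P = 30.7

Inverting demand: P = 39.5 − 5Q.
Perfect competition: P = MC = 28.5, so 39.5 − 5Q = 28.5 and Q = 2.2.
The monopolist equates marginal revenue to marginal cost: 39.5 − 10Q = 28.5, so Q = 1.1. From demand, P = 34.
Cournot with 4 identical firms: the symmetric best-response condition is 39.5 − 25q = 28.5. Each firm produces q = 0.44, total output Q = 1.76, price P = 30.7.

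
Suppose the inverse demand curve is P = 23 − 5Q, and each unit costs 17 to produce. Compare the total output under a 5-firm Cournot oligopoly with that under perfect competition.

With 5 symmetric Cournot firms, each firm's FOC gives 23 − 30q = 17, so q = 0.2, Q = 5·0.2 = 1, and P = 18.
Under competition P = MC = 17, so Q = (23 − 17)/5 = 1.2.

Cournot: Q = 1; Competition: Q = 1.2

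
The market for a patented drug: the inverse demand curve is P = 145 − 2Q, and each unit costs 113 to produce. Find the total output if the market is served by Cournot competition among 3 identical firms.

With 3 symmetric Cournot firms, each firm's FOC gives 145 − 8q = 113, so q = 4, Q = 3·4 = 12, and P = 121.

Q = 12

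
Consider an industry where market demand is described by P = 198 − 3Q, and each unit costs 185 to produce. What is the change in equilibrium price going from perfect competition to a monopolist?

P rises by 6.5

Under competition P = MC = 185, so Q = (198 − 185)/3 = 13/3.
A monopolist chooses Q where MR = MC. MR = 198 − 6Q; setting this equal to 185 gives Q = 13/6 and P = 191.5.
Change in equilibrium price: 191.5 − 185 = 6.5.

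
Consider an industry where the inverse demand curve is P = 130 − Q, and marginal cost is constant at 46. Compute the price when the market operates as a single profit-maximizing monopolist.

P = 88

Monopoly sets MR = MC: 130 − 2Q = 46 ⇒ Q = 42, P = 130 − 42 = 88.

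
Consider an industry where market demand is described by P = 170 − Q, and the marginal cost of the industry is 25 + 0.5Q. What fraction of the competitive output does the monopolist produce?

Q_m/Q_c = 0.6

The monopolist equates marginal revenue to marginal cost: 170 − 2Q = 25 + 0.5Q, so Q = 58. From demand, P = 112.
Under competition P = MC: 170 − Q = 25 + 0.5Q ⇒ Q = 290/3, P = 220/3.
Ratio Q_m/Q_c = 58/(290/3) = 0.6.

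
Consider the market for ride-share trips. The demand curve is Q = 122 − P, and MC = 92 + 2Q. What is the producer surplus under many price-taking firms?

Inverting demand: P = 122 − Q.
Competitive equilibrium sets price equal to marginal cost: 122 − Q = 92 + 2Q, so Q = 10 and P = 112.
PS = P·Q − VC(Q) = 112·10 − (92·10 + ½·2·10²) = 100.

PS = 100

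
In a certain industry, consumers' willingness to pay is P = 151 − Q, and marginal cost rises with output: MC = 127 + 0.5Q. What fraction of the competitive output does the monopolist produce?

Monopoly sets MR = MC: 151 − 2Q = 127 + 0.5Q ⇒ Q = 9.6, P = 151 − 9.6 = 141.4.
Competitive equilibrium sets price equal to marginal cost: 151 − Q = 127 + 0.5Q, so Q = 16 and P = 135.
Ratio Q_m/Q_c = 9.6/16 = 0.6.

Q_m/Q_c = 0.6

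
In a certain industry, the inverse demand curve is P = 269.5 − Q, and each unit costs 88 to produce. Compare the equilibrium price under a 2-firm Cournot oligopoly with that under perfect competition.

Cournot with 2 identical firms: the symmetric best-response condition is 269.5 − 3q = 88. Each firm produces q = 60.5, total output Q = 121, price P = 148.5.
Perfect competition: P = MC = 88, so 269.5 − Q = 88 and Q = 181.5.

Cournot: P = 148.5; Competition: P = 88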